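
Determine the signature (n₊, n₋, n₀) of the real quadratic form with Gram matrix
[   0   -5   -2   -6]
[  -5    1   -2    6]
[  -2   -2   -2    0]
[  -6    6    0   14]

step 0: pivot 1 → sign +
step 1: pivot -25 → sign −
step 2: pivot -6/25 → sign −
step 3: pivot 2 → sign +
signature = (2, 2, 0)

Answer: (2, 2, 0)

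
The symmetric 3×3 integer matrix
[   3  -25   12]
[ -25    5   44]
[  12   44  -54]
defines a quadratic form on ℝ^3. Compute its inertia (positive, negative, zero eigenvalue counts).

step 0: pivot 3 → sign +
step 1: pivot -610/3 → sign −
step 2: pivot -6/305 → sign −
signature = (1, 2, 0)

Answer: (1, 2, 0)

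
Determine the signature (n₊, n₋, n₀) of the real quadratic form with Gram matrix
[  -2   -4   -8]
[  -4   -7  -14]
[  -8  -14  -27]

step 0: pivot -2 → sign −
step 1: pivot 1 → sign +
step 2: pivot 1 → sign +
signature = (2, 1, 0)

Answer: (2, 1, 0)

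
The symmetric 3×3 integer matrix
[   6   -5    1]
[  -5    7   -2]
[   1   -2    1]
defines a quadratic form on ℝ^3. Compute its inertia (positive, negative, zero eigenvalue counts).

step 0: pivot 6 → sign +
step 1: pivot 17/6 → sign +
step 2: pivot 6/17 → sign +
signature = (3, 0, 0)

Answer: (3, 0, 0)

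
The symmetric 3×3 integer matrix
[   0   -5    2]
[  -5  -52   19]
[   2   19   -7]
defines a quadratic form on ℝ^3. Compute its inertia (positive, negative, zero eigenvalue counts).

Answer: (1, 2, 0)

Derivation:
step 0: pivot -52 → sign −
step 1: pivot 25/52 → sign +
step 2: pivot -3/25 → sign −
signature = (1, 2, 0)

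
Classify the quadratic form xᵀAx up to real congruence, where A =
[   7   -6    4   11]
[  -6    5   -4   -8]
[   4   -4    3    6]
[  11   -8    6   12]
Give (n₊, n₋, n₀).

step 0: pivot 7 → sign +
step 1: pivot -1/7 → sign −
step 2: pivot 3 → sign +
step 3: pivot -3 → sign −
signature = (2, 2, 0)

Answer: (2, 2, 0)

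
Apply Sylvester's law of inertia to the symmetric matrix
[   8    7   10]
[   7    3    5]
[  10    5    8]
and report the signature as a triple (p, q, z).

Answer: (1, 1, 1)

Derivation:
step 0: pivot 8 → sign +
step 1: pivot -25/8 → sign −
step 2: row/col 2 already zero → sign 0
signature = (1, 1, 1)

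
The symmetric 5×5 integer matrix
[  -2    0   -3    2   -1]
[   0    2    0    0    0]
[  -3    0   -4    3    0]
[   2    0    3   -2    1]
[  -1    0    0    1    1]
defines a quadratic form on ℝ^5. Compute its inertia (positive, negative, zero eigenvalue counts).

step 0: pivot -2 → sign −
step 1: pivot 2 → sign +
step 2: pivot 1/2 → sign +
step 3: pivot -3 → sign −
step 4: row/col 4 already zero → sign 0
signature = (2, 2, 1)

Answer: (2, 2, 1)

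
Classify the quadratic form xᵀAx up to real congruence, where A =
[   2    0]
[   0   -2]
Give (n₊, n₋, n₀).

Answer: (1, 1, 0)

Derivation:
step 0: pivot 2 → sign +
step 1: pivot -2 → sign −
signature = (1, 1, 0)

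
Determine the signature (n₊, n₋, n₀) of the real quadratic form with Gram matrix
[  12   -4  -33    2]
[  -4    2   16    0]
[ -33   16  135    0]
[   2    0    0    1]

step 0: pivot 12 → sign +
step 1: pivot 2/3 → sign +
step 2: pivot 27/4 → sign +
step 3: pivot -1/27 → sign −
signature = (3, 1, 0)

Answer: (3, 1, 0)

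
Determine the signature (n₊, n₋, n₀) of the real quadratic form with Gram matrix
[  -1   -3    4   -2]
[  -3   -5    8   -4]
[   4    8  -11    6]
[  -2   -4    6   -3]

Answer: (2, 1, 1)

Derivation:
step 0: pivot -1 → sign −
step 1: pivot 4 → sign +
step 2: pivot 1 → sign +
step 3: row/col 3 already zero → sign 0
signature = (2, 1, 1)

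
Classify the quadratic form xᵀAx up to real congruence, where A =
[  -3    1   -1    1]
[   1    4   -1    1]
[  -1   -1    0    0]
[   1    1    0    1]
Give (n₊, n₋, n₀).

step 0: pivot -3 → sign −
step 1: pivot 13/3 → sign +
step 2: pivot -1/13 → sign −
step 3: pivot 1 → sign +
signature = (2, 2, 0)

Answer: (2, 2, 0)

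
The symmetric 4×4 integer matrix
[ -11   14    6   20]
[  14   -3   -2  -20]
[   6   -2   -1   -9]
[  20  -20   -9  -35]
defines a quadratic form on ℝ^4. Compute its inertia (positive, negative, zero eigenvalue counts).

step 0: pivot -11 → sign −
step 1: pivot 163/11 → sign +
step 2: pivot 21/163 → sign +
step 3: pivot -6/7 → sign −
signature = (2, 2, 0)

Answer: (2, 2, 0)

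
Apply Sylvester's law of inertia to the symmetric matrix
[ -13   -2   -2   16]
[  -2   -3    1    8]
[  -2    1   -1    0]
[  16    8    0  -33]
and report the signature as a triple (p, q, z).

Answer: (0, 4, 0)

Derivation:
step 0: pivot -13 → sign −
step 1: pivot -35/13 → sign −
step 2: pivot -2/35 → sign −
step 3: pivot -1 → sign −
signature = (0, 4, 0)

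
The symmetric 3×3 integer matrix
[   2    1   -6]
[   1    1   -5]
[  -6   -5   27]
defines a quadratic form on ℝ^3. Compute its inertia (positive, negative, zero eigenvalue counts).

step 0: pivot 2 → sign +
step 1: pivot 1/2 → sign +
step 2: pivot 1 → sign +
signature = (3, 0, 0)

Answer: (3, 0, 0)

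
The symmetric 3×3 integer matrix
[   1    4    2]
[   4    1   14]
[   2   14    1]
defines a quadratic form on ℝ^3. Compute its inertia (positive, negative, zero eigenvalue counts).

step 0: pivot 1 → sign +
step 1: pivot -15 → sign −
step 2: pivot -3/5 → sign −
signature = (1, 2, 0)

Answer: (1, 2, 0)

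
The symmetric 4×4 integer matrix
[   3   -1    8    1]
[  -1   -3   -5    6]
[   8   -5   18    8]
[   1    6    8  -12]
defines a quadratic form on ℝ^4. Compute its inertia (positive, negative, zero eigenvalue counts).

step 0: pivot 3 → sign +
step 1: pivot -10/3 → sign −
step 2: pivot -17/10 → sign −
step 3: pivot 3/17 → sign +
signature = (2, 2, 0)

Answer: (2, 2, 0)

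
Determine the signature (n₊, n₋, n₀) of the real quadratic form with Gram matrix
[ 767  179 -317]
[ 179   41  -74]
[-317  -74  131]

step 0: pivot 767 → sign +
step 1: pivot -594/767 → sign −
step 2: pivot -1/66 → sign −
signature = (1, 2, 0)

Answer: (1, 2, 0)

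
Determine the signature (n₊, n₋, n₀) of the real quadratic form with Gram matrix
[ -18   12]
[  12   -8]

step 0: pivot -18 → sign −
step 1: row/col 1 already zero → sign 0
signature = (0, 1, 1)

Answer: (0, 1, 1)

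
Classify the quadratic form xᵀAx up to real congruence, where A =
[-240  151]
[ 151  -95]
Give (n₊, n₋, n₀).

step 0: pivot -240 → sign −
step 1: pivot 1/240 → sign +
signature = (1, 1, 0)

Answer: (1, 1, 0)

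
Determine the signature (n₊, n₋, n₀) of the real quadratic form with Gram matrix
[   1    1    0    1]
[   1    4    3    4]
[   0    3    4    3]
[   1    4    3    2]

Answer: (3, 1, 0)

Derivation:
step 0: pivot 1 → sign +
step 1: pivot 3 → sign +
step 2: pivot 1 → sign +
step 3: pivot -2 → sign −
signature = (3, 1, 0)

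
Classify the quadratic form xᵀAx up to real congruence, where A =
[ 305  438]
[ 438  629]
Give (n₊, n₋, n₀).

Answer: (2, 0, 0)

Derivation:
step 0: pivot 305 → sign +
step 1: pivot 1/305 → sign +
signature = (2, 0, 0)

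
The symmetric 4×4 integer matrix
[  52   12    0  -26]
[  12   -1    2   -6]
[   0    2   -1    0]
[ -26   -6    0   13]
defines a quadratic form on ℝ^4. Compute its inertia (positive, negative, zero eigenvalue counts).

Answer: (2, 1, 1)

Derivation:
step 0: pivot 52 → sign +
step 1: pivot -49/13 → sign −
step 2: pivot 3/49 → sign +
step 3: row/col 3 already zero → sign 0
signature = (2, 1, 1)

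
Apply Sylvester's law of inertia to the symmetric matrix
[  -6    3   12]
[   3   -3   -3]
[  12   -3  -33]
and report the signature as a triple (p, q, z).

step 0: pivot -6 → sign −
step 1: pivot -3/2 → sign −
step 2: pivot -3 → sign −
signature = (0, 3, 0)

Answer: (0, 3, 0)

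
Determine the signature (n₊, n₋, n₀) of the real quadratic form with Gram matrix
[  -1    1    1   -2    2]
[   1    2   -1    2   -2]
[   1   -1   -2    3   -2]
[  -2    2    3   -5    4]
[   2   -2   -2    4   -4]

Answer: (1, 2, 2)

Derivation:
step 0: pivot -1 → sign −
step 1: pivot 3 → sign +
step 2: pivot -1 → sign −
step 3: row/col 3 already zero → sign 0
step 4: row/col 4 already zero → sign 0
signature = (1, 2, 2)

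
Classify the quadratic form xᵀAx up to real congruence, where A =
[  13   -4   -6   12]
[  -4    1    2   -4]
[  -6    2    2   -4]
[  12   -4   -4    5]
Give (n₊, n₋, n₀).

Answer: (1, 3, 0)

Derivation:
step 0: pivot 13 → sign +
step 1: pivot -3/13 → sign −
step 2: pivot -2/3 → sign −
step 3: pivot -3 → sign −
signature = (1, 3, 0)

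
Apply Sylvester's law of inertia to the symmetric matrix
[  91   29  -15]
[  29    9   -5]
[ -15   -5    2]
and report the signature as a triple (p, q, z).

step 0: pivot 91 → sign +
step 1: pivot -22/91 → sign −
step 2: pivot -3/11 → sign −
signature = (1, 2, 0)

Answer: (1, 2, 0)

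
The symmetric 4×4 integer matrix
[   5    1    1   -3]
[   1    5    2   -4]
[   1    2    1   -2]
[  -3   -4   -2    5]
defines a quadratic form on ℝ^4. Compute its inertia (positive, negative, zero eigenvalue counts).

Answer: (4, 0, 0)

Derivation:
step 0: pivot 5 → sign +
step 1: pivot 24/5 → sign +
step 2: pivot 1/8 → sign +
step 3: pivot 2/3 → sign +
signature = (4, 0, 0)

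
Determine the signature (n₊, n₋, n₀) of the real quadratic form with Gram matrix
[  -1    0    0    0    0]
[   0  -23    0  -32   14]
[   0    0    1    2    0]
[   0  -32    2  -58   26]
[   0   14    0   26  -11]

Answer: (1, 4, 0)

Derivation:
step 0: pivot -1 → sign −
step 1: pivot -23 → sign −
step 2: pivot 1 → sign +
step 3: pivot -402/23 → sign −
step 4: pivot -3/67 → sign −
signature = (1, 4, 0)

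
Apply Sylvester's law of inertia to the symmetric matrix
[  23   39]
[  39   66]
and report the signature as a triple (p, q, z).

Answer: (1, 1, 0)

Derivation:
step 0: pivot 23 → sign +
step 1: pivot -3/23 → sign −
signature = (1, 1, 0)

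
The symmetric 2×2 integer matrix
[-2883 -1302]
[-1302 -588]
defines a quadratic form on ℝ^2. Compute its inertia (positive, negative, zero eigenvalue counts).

step 0: pivot -2883 → sign −
step 1: row/col 1 already zero → sign 0
signature = (0, 1, 1)

Answer: (0, 1, 1)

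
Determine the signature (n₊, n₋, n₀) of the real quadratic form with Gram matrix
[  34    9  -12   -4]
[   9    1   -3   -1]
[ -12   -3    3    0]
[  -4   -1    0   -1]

step 0: pivot 34 → sign +
step 1: pivot -47/34 → sign −
step 2: pivot -57/47 → sign −
step 3: pivot 3/19 → sign +
signature = (2, 2, 0)

Answer: (2, 2, 0)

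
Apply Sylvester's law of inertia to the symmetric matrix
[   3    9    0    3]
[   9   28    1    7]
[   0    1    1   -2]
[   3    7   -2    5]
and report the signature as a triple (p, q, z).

step 0: pivot 3 → sign +
step 1: pivot 1 → sign +
step 2: pivot -2 → sign −
step 3: row/col 3 already zero → sign 0
signature = (2, 1, 1)

Answer: (2, 1, 1)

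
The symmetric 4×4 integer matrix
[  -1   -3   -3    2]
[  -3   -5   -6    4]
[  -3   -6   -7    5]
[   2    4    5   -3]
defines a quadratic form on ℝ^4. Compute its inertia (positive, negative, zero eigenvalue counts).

Answer: (2, 2, 0)

Derivation:
step 0: pivot -1 → sign −
step 1: pivot 4 → sign +
step 2: pivot -1/4 → sign −
step 3: pivot 1 → sign +
signature = (2, 2, 0)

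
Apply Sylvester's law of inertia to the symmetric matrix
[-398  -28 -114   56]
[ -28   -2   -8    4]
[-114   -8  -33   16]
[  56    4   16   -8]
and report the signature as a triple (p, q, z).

step 0: pivot -398 → sign −
step 1: pivot -6/199 → sign −
step 2: pivot -1/3 → sign −
step 3: row/col 3 already zero → sign 0
signature = (0, 3, 1)

Answer: (0, 3, 1)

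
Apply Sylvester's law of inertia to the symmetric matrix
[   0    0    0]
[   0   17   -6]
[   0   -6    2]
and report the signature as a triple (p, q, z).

step 0: pivot 17 → sign +
step 1: pivot -2/17 → sign −
step 2: row/col 2 already zero → sign 0
signature = (1, 1, 1)

Answer: (1, 1, 1)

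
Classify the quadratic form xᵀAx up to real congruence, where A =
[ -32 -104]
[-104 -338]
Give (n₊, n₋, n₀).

step 0: pivot -32 → sign −
step 1: row/col 1 already zero → sign 0
signature = (0, 1, 1)

Answer: (0, 1, 1)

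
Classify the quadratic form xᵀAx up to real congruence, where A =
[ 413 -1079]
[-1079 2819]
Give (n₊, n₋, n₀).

Answer: (2, 0, 0)

Derivation:
step 0: pivot 413 → sign +
step 1: pivot 6/413 → sign +
signature = (2, 0, 0)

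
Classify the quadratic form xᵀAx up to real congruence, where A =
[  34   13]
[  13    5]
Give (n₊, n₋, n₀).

Answer: (2, 0, 0)

Derivation:
step 0: pivot 34 → sign +
step 1: pivot 1/34 → sign +
signature = (2, 0, 0)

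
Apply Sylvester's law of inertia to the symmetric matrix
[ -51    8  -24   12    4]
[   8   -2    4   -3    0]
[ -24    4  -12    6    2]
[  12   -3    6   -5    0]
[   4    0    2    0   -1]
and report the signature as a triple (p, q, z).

step 0: pivot -51 → sign −
step 1: pivot -38/51 → sign −
step 2: pivot -12/19 → sign −
step 3: pivot -1/2 → sign −
step 4: row/col 4 already zero → sign 0
signature = (0, 4, 1)

Answer: (0, 4, 1)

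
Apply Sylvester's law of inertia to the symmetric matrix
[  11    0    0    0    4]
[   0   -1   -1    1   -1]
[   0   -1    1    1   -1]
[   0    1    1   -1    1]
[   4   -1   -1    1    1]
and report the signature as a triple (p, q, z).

Answer: (3, 1, 1)

Derivation:
step 0: pivot 11 → sign +
step 1: pivot -1 → sign −
step 2: pivot 2 → sign +
step 3: pivot 6/11 → sign +
step 4: row/col 4 already zero → sign 0
signature = (3, 1, 1)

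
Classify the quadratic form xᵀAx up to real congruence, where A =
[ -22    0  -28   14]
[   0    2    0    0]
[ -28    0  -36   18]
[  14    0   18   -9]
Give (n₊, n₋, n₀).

Answer: (1, 2, 1)

Derivation:
step 0: pivot -22 → sign −
step 1: pivot 2 → sign +
step 2: pivot -4/11 → sign −
step 3: row/col 3 already zero → sign 0
signature = (1, 2, 1)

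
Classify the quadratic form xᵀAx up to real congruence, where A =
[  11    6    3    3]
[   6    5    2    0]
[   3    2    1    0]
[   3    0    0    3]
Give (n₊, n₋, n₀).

Answer: (3, 1, 0)

Derivation:
step 0: pivot 11 → sign +
step 1: pivot 19/11 → sign +
step 2: pivot 2/19 → sign +
step 3: pivot -3/2 → sign −
signature = (3, 1, 0)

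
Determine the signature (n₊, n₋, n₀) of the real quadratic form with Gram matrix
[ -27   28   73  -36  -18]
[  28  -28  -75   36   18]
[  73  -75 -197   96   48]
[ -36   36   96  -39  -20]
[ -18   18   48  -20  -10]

Answer: (3, 2, 0)

Derivation:
step 0: pivot -27 → sign −
step 1: pivot 28/27 → sign +
step 2: pivot -3/28 → sign −
step 3: pivot 9 → sign +
step 4: pivot 2/9 → sign +
signature = (3, 2, 0)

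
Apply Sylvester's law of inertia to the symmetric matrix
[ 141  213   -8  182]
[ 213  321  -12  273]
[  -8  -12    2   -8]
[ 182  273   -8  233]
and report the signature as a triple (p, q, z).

Answer: (3, 1, 0)

Derivation:
step 0: pivot 141 → sign +
step 1: pivot -36/47 → sign −
step 2: pivot 14/9 → sign +
step 3: pivot 3/28 → sign +
signature = (3, 1, 0)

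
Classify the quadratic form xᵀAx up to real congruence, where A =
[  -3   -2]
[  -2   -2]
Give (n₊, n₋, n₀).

Answer: (0, 2, 0)

Derivation:
step 0: pivot -3 → sign −
step 1: pivot -2/3 → sign −
signature = (0, 2, 0)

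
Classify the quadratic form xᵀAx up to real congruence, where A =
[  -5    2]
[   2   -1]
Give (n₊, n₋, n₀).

Answer: (0, 2, 0)

Derivation:
step 0: pivot -5 → sign −
step 1: pivot -1/5 → sign −
signature = (0, 2, 0)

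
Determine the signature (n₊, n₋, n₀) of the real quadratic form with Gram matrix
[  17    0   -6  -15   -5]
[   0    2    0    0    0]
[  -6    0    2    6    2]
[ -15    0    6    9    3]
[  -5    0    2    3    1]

Answer: (2, 1, 2)

Derivation:
step 0: pivot 17 → sign +
step 1: pivot 2 → sign +
step 2: pivot -2/17 → sign −
step 3: row/col 3 already zero → sign 0
step 4: row/col 4 already zero → sign 0
signature = (2, 1, 2)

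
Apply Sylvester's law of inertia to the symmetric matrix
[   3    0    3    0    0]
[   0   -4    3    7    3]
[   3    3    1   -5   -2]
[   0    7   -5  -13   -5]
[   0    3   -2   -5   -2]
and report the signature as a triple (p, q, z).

step 0: pivot 3 → sign +
step 1: pivot -4 → sign −
step 2: pivot 1/4 → sign +
step 3: pivot -1 → sign −
step 4: row/col 4 already zero → sign 0
signature = (2, 2, 1)

Answer: (2, 2, 1)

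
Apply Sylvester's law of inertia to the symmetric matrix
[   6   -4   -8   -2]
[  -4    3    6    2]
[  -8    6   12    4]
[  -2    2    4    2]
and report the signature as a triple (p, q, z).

Answer: (2, 0, 2)

Derivation:
step 0: pivot 6 → sign +
step 1: pivot 1/3 → sign +
step 2: row/col 2 already zero → sign 0
step 3: row/col 3 already zero → sign 0
signature = (2, 0, 2)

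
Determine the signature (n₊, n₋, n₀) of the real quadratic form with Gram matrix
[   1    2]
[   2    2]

step 0: pivot 1 → sign +
step 1: pivot -2 → sign −
signature = (1, 1, 0)

Answer: (1, 1, 0)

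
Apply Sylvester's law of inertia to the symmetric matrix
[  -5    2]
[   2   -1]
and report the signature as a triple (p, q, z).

Answer: (0, 2, 0)

Derivation:
step 0: pivot -5 → sign −
step 1: pivot -1/5 → sign −
signature = (0, 2, 0)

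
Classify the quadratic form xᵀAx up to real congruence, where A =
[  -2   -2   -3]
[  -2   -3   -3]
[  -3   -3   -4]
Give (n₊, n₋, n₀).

step 0: pivot -2 → sign −
step 1: pivot -1 → sign −
step 2: pivot 1/2 → sign +
signature = (1, 2, 0)

Answer: (1, 2, 0)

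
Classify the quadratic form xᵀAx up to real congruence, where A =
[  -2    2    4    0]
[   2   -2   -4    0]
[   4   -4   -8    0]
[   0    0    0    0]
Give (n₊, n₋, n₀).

step 0: pivot -2 → sign −
step 1: row/col 1 already zero → sign 0
step 2: row/col 2 already zero → sign 0
step 3: row/col 3 already zero → sign 0
signature = (0, 1, 3)

Answer: (0, 1, 3)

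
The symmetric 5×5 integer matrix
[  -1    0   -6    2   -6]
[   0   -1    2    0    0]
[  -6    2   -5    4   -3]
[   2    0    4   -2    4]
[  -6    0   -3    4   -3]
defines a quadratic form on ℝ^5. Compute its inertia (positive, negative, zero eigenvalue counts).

step 0: pivot -1 → sign −
step 1: pivot -1 → sign −
step 2: pivot 35 → sign +
step 3: pivot 6/35 → sign +
step 4: pivot 2/3 → sign +
signature = (3, 2, 0)

Answer: (3, 2, 0)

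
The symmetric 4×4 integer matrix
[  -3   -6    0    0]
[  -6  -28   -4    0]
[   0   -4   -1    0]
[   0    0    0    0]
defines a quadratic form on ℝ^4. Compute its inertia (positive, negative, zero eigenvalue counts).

Answer: (0, 2, 2)

Derivation:
step 0: pivot -3 → sign −
step 1: pivot -16 → sign −
step 2: row/col 2 already zero → sign 0
step 3: row/col 3 already zero → sign 0
signature = (0, 2, 2)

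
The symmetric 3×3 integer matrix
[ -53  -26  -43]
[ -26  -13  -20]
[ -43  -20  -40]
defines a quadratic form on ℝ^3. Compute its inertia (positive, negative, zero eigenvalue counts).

step 0: pivot -53 → sign −
step 1: pivot -13/53 → sign −
step 2: pivot -3/13 → sign −
signature = (0, 3, 0)

Answer: (0, 3, 0)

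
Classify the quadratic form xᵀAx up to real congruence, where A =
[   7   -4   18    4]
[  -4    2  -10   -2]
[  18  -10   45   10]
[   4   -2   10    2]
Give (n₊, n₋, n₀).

step 0: pivot 7 → sign +
step 1: pivot -2/7 → sign −
step 2: pivot -1 → sign −
step 3: row/col 3 already zero → sign 0
signature = (1, 2, 1)

Answer: (1, 2, 1)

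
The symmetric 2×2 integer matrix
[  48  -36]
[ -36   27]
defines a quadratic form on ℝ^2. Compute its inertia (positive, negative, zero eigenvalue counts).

Answer: (1, 0, 1)

Derivation:
step 0: pivot 48 → sign +
step 1: row/col 1 already zero → sign 0
signature = (1, 0, 1)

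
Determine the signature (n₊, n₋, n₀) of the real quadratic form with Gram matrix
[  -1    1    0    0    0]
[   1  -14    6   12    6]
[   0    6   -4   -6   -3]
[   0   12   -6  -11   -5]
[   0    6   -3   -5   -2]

Answer: (1, 4, 0)

Derivation:
step 0: pivot -1 → sign −
step 1: pivot -13 → sign −
step 2: pivot -16/13 → sign −
step 3: pivot 1/4 → sign +
step 4: pivot -3/4 → sign −
signature = (1, 4, 0)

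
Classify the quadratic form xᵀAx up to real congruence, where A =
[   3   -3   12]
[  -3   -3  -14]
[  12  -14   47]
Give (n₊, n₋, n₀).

Answer: (1, 2, 0)

Derivation:
step 0: pivot 3 → sign +
step 1: pivot -6 → sign −
step 2: pivot -1/3 → sign −
signature = (1, 2, 0)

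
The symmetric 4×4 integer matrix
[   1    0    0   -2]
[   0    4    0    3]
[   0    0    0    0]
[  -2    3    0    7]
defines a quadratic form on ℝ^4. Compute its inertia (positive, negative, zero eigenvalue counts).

Answer: (3, 0, 1)

Derivation:
step 0: pivot 1 → sign +
step 1: pivot 4 → sign +
step 2: pivot 3/4 → sign +
step 3: row/col 3 already zero → sign 0
signature = (3, 0, 1)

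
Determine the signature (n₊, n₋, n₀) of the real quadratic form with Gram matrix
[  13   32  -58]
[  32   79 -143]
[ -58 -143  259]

step 0: pivot 13 → sign +
step 1: pivot 3/13 → sign +
step 2: row/col 2 already zero → sign 0
signature = (2, 0, 1)

Answer: (2, 0, 1)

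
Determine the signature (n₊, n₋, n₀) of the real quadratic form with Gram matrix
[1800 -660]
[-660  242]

step 0: pivot 1800 → sign +
step 1: row/col 1 already zero → sign 0
signature = (1, 0, 1)

Answer: (1, 0, 1)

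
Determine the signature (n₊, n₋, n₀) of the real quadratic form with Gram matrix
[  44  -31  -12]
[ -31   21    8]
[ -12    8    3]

Answer: (1, 2, 0)

Derivation:
step 0: pivot 44 → sign +
step 1: pivot -37/44 → sign −
step 2: pivot -1/37 → sign −
signature = (1, 2, 0)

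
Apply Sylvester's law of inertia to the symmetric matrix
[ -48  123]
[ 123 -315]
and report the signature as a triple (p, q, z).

Answer: (1, 1, 0)

Derivation:
step 0: pivot -48 → sign −
step 1: pivot 3/16 → sign +
signature = (1, 1, 0)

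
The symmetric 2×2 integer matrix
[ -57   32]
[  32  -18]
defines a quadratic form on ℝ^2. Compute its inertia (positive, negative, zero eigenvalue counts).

step 0: pivot -57 → sign −
step 1: pivot -2/57 → sign −
signature = (0, 2, 0)

Answer: (0, 2, 0)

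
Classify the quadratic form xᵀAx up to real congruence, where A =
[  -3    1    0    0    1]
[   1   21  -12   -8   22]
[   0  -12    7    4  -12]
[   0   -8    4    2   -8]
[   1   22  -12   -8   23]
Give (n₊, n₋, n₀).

Answer: (2, 3, 0)

Derivation:
step 0: pivot -3 → sign −
step 1: pivot 64/3 → sign +
step 2: pivot 1/4 → sign +
step 3: pivot -2 → sign −
step 4: pivot -3/16 → sign −
signature = (2, 3, 0)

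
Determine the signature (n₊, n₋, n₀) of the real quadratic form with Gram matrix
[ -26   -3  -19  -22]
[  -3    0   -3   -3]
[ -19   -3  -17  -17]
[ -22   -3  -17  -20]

Answer: (1, 3, 0)

Derivation:
step 0: pivot -26 → sign −
step 1: pivot 9/26 → sign +
step 2: pivot -5 → sign −
step 3: pivot -6/5 → sign −
signature = (1, 3, 0)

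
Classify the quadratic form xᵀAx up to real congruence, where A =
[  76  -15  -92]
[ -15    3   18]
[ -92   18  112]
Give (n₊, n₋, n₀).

Answer: (2, 0, 1)

Derivation:
step 0: pivot 76 → sign +
step 1: pivot 3/76 → sign +
step 2: row/col 2 already zero → sign 0
signature = (2, 0, 1)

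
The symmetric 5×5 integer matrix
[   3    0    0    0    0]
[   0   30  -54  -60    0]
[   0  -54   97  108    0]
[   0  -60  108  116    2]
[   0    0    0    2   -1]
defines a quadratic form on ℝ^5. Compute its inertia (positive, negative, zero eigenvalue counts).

step 0: pivot 3 → sign +
step 1: pivot 30 → sign +
step 2: pivot -1/5 → sign −
step 3: pivot -4 → sign −
step 4: row/col 4 already zero → sign 0
signature = (2, 2, 1)

Answer: (2, 2, 1)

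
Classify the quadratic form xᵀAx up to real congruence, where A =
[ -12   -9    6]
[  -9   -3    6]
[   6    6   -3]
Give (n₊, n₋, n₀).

step 0: pivot -12 → sign −
step 1: pivot 15/4 → sign +
step 2: pivot -3/5 → sign −
signature = (1, 2, 0)

Answer: (1, 2, 0)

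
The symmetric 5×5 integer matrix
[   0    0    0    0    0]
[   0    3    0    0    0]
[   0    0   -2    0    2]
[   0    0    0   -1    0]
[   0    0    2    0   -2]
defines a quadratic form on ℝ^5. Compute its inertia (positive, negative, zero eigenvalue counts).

Answer: (1, 2, 2)

Derivation:
step 0: pivot 3 → sign +
step 1: pivot -2 → sign −
step 2: pivot -1 → sign −
step 3: row/col 3 already zero → sign 0
step 4: row/col 4 already zero → sign 0
signature = (1, 2, 2)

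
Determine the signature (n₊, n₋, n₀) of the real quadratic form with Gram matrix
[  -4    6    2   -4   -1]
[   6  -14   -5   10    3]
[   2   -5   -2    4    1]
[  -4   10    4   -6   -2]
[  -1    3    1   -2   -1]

Answer: (1, 4, 0)

Derivation:
step 0: pivot -4 → sign −
step 1: pivot -5 → sign −
step 2: pivot -1/5 → sign −
step 3: pivot 2 → sign +
step 4: pivot -1/4 → sign −
signature = (1, 4, 0)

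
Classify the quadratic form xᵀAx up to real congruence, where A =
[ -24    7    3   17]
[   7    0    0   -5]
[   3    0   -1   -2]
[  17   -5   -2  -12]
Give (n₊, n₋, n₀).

step 0: pivot -24 → sign −
step 1: pivot 49/24 → sign +
step 2: pivot -1 → sign −
step 3: pivot 3/49 → sign +
signature = (2, 2, 0)

Answer: (2, 2, 0)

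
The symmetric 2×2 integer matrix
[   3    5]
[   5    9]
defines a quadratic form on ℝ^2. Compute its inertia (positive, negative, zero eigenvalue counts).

step 0: pivot 3 → sign +
step 1: pivot 2/3 → sign +
signature = (2, 0, 0)

Answer: (2, 0, 0)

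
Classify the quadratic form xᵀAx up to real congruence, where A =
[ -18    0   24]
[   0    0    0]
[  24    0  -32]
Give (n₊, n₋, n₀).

Answer: (0, 1, 2)

Derivation:
step 0: pivot -18 → sign −
step 1: row/col 1 already zero → sign 0
step 2: row/col 2 already zero → sign 0
signature = (0, 1, 2)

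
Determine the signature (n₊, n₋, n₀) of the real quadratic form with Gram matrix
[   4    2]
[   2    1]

Answer: (1, 0, 1)

Derivation:
step 0: pivot 4 → sign +
step 1: row/col 1 already zero → sign 0
signature = (1, 0, 1)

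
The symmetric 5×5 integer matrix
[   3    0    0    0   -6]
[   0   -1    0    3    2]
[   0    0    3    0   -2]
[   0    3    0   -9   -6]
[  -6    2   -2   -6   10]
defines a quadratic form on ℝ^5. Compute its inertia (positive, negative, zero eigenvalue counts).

Answer: (3, 1, 1)

Derivation:
step 0: pivot 3 → sign +
step 1: pivot -1 → sign −
step 2: pivot 3 → sign +
step 3: pivot 2/3 → sign +
step 4: row/col 4 already zero → sign 0
signature = (3, 1, 1)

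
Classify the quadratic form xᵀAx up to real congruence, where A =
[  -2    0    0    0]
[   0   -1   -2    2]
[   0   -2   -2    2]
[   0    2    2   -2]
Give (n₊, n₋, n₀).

Answer: (1, 2, 1)

Derivation:
step 0: pivot -2 → sign −
step 1: pivot -1 → sign −
step 2: pivot 2 → sign +
step 3: row/col 3 already zero → sign 0
signature = (1, 2, 1)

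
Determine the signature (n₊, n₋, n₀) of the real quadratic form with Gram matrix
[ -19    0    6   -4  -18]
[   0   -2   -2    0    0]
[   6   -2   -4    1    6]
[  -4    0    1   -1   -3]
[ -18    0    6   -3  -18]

Answer: (1, 3, 1)

Derivation:
step 0: pivot -19 → sign −
step 1: pivot -2 → sign −
step 2: pivot -2/19 → sign −
step 3: pivot 1/2 → sign +
step 4: row/col 4 already zero → sign 0
signature = (1, 3, 1)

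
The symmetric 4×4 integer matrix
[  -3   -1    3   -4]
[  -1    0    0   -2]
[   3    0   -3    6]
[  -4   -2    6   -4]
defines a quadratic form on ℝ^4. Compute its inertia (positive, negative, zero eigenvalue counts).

step 0: pivot -3 → sign −
step 1: pivot 1/3 → sign +
step 2: pivot -3 → sign −
step 3: row/col 3 already zero → sign 0
signature = (1, 2, 1)

Answer: (1, 2, 1)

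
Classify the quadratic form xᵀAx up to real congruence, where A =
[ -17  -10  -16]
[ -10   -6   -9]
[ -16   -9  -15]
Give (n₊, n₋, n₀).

Answer: (1, 2, 0)

Derivation:
step 0: pivot -17 → sign −
step 1: pivot -2/17 → sign −
step 2: pivot 3/2 → sign +
signature = (1, 2, 0)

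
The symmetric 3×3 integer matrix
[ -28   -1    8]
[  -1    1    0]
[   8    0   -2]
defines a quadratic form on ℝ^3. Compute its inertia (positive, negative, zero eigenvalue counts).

step 0: pivot -28 → sign −
step 1: pivot 29/28 → sign +
step 2: pivot 6/29 → sign +
signature = (2, 1, 0)

Answer: (2, 1, 0)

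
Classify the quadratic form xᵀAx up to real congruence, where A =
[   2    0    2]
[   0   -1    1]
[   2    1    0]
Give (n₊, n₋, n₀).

Answer: (1, 2, 0)

Derivation:
step 0: pivot 2 → sign +
step 1: pivot -1 → sign −
step 2: pivot -1 → sign −
signature = (1, 2, 0)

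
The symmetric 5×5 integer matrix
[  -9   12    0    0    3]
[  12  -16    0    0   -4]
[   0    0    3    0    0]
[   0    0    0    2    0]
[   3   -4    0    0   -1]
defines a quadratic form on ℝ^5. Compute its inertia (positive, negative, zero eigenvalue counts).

step 0: pivot -9 → sign −
step 1: pivot 3 → sign +
step 2: pivot 2 → sign +
step 3: row/col 3 already zero → sign 0
step 4: row/col 4 already zero → sign 0
signature = (2, 1, 2)

Answer: (2, 1, 2)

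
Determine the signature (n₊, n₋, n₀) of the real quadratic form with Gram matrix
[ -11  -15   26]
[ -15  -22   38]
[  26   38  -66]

step 0: pivot -11 → sign −
step 1: pivot -17/11 → sign −
step 2: pivot -6/17 → sign −
signature = (0, 3, 0)

Answer: (0, 3, 0)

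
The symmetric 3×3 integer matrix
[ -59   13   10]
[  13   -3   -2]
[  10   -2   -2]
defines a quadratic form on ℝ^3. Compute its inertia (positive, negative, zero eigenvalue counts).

Answer: (0, 2, 1)

Derivation:
step 0: pivot -59 → sign −
step 1: pivot -8/59 → sign −
step 2: row/col 2 already zero → sign 0
signature = (0, 2, 1)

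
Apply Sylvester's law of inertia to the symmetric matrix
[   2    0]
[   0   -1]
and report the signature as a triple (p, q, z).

Answer: (1, 1, 0)

Derivation:
step 0: pivot 2 → sign +
step 1: pivot -1 → sign −
signature = (1, 1, 0)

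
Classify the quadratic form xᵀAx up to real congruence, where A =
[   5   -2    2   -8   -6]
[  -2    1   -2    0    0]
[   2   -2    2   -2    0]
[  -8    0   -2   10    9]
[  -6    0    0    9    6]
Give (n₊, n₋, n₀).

Answer: (3, 2, 0)

Derivation:
step 0: pivot 5 → sign +
step 1: pivot 1/5 → sign +
step 2: pivot -6 → sign −
step 3: pivot -6 → sign −
step 4: pivot 3/2 → sign +
signature = (3, 2, 0)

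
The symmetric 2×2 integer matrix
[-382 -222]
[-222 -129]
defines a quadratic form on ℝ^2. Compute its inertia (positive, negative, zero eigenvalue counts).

step 0: pivot -382 → sign −
step 1: pivot 3/191 → sign +
signature = (1, 1, 0)

Answer: (1, 1, 0)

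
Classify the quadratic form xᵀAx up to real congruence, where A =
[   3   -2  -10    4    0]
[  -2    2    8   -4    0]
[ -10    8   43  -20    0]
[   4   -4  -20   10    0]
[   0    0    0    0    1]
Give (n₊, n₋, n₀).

step 0: pivot 3 → sign +
step 1: pivot 2/3 → sign +
step 2: pivot 7 → sign +
step 3: pivot -2/7 → sign −
step 4: pivot 1 → sign +
signature = (4, 1, 0)

Answer: (4, 1, 0)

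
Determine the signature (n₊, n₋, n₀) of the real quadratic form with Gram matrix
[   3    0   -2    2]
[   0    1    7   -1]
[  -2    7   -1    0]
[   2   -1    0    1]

step 0: pivot 3 → sign +
step 1: pivot 1 → sign +
step 2: pivot -154/3 → sign −
step 3: pivot 3/154 → sign +
signature = (3, 1, 0)

Answer: (3, 1, 0)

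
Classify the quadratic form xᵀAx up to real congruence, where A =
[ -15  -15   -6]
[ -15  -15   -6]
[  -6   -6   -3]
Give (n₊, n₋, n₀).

Answer: (0, 2, 1)

Derivation:
step 0: pivot -15 → sign −
step 1: pivot -3/5 → sign −
step 2: row/col 2 already zero → sign 0
signature = (0, 2, 1)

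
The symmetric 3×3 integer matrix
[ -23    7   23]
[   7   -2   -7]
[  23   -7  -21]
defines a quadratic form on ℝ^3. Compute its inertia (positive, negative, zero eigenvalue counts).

step 0: pivot -23 → sign −
step 1: pivot 3/23 → sign +
step 2: pivot 2 → sign +
signature = (2, 1, 0)

Answer: (2, 1, 0)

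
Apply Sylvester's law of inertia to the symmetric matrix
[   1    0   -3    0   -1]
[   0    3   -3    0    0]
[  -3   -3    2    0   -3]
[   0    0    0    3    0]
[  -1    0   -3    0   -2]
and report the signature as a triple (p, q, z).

Answer: (4, 1, 0)

Derivation:
step 0: pivot 1 → sign +
step 1: pivot 3 → sign +
step 2: pivot -10 → sign −
step 3: pivot 3 → sign +
step 4: pivot 3/5 → sign +
signature = (4, 1, 0)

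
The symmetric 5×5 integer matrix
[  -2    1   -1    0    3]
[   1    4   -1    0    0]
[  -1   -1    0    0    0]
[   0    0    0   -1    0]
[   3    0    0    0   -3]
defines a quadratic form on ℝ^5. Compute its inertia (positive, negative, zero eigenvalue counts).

Answer: (2, 3, 0)

Derivation:
step 0: pivot -2 → sign −
step 1: pivot 9/2 → sign +
step 2: pivot -1 → sign −
step 3: pivot 1 → sign +
step 4: pivot -1 → sign −
signature = (2, 3, 0)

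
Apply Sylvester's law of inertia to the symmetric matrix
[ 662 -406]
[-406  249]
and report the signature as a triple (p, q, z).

step 0: pivot 662 → sign +
step 1: pivot 1/331 → sign +
signature = (2, 0, 0)

Answer: (2, 0, 0)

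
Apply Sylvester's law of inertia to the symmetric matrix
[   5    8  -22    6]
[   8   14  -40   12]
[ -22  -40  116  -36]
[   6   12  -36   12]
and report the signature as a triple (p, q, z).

step 0: pivot 5 → sign +
step 1: pivot 6/5 → sign +
step 2: row/col 2 already zero → sign 0
step 3: row/col 3 already zero → sign 0
signature = (2, 0, 2)

Answer: (2, 0, 2)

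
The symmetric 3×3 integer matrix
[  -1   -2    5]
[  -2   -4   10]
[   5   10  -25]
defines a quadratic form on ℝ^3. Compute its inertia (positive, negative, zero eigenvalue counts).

Answer: (0, 1, 2)

Derivation:
step 0: pivot -1 → sign −
step 1: row/col 1 already zero → sign 0
step 2: row/col 2 already zero → sign 0
signature = (0, 1, 2)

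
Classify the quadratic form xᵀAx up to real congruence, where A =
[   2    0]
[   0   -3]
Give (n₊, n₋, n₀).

Answer: (1, 1, 0)

Derivation:
step 0: pivot 2 → sign +
step 1: pivot -3 → sign −
signature = (1, 1, 0)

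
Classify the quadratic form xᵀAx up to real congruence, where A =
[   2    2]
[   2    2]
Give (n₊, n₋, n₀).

Answer: (1, 0, 1)

Derivation:
step 0: pivot 2 → sign +
step 1: row/col 1 already zero → sign 0
signature = (1, 0, 1)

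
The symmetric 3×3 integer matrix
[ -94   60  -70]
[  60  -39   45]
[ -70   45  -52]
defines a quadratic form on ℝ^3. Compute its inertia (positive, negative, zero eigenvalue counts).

step 0: pivot -94 → sign −
step 1: pivot -33/47 → sign −
step 2: pivot 3/11 → sign +
signature = (1, 2, 0)

Answer: (1, 2, 0)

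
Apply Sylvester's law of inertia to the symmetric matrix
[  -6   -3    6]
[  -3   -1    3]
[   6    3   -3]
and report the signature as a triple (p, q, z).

step 0: pivot -6 → sign −
step 1: pivot 1/2 → sign +
step 2: pivot 3 → sign +
signature = (2, 1, 0)

Answer: (2, 1, 0)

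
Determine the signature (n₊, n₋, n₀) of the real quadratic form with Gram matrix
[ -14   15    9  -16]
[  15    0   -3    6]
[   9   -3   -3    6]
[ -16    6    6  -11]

Answer: (2, 2, 0)

Derivation:
step 0: pivot -14 → sign −
step 1: pivot 225/14 → sign +
step 2: pivot 1/25 → sign +
step 3: pivot -3 → sign −
signature = (2, 2, 0)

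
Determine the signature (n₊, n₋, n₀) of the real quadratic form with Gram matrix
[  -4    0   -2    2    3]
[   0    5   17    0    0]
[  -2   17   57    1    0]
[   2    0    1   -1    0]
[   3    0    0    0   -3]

Answer: (3, 2, 0)

Derivation:
step 0: pivot -4 → sign −
step 1: pivot 5 → sign +
step 2: pivot 1/5 → sign +
step 3: pivot -12 → sign −
step 4: pivot 3/16 → sign +
signature = (3, 2, 0)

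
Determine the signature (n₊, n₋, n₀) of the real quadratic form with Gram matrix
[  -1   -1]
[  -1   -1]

Answer: (0, 1, 1)

Derivation:
step 0: pivot -1 → sign −
step 1: row/col 1 already zero → sign 0
signature = (0, 1, 1)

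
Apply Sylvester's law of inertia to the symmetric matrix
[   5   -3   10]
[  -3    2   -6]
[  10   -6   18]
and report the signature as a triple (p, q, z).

Answer: (2, 1, 0)

Derivation:
step 0: pivot 5 → sign +
step 1: pivot 1/5 → sign +
step 2: pivot -2 → sign −
signature = (2, 1, 0)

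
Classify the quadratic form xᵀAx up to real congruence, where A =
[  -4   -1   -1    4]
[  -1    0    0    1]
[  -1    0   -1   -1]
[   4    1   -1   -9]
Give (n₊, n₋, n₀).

Answer: (1, 3, 0)

Derivation:
step 0: pivot -4 → sign −
step 1: pivot 1/4 → sign +
step 2: pivot -1 → sign −
step 3: pivot -1 → sign −
signature = (1, 3, 0)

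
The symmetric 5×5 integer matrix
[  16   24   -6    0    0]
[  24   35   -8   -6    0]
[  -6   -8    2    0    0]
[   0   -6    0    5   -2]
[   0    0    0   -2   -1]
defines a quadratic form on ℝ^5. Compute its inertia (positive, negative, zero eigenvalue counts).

step 0: pivot 16 → sign +
step 1: pivot -1 → sign −
step 2: pivot 3/4 → sign +
step 3: pivot -7 → sign −
step 4: pivot -3/7 → sign −
signature = (2, 3, 0)

Answer: (2, 3, 0)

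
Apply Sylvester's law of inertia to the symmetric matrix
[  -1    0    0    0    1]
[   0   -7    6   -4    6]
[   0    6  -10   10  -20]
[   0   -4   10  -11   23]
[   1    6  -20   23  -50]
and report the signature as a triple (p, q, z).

step 0: pivot -1 → sign −
step 1: pivot -7 → sign −
step 2: pivot -34/7 → sign −
step 3: pivot 3/17 → sign +
step 4: row/col 4 already zero → sign 0
signature = (1, 3, 1)

Answer: (1, 3, 1)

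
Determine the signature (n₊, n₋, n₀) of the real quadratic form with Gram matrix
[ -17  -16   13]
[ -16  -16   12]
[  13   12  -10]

step 0: pivot -17 → sign −
step 1: pivot -16/17 → sign −
step 2: row/col 2 already zero → sign 0
signature = (0, 2, 1)

Answer: (0, 2, 1)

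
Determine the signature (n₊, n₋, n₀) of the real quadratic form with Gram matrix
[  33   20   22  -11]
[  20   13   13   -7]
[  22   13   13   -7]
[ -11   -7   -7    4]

Answer: (3, 1, 0)

Derivation:
step 0: pivot 33 → sign +
step 1: pivot 29/33 → sign +
step 2: pivot -52/29 → sign −
step 3: pivot 3/13 → sign +
signature = (3, 1, 0)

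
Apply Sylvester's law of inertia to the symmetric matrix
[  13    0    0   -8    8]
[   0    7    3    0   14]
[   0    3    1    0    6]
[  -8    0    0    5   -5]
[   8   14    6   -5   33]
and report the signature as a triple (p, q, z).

step 0: pivot 13 → sign +
step 1: pivot 7 → sign +
step 2: pivot -2/7 → sign −
step 3: pivot 1/13 → sign +
step 4: row/col 4 already zero → sign 0
signature = (3, 1, 1)

Answer: (3, 1, 1)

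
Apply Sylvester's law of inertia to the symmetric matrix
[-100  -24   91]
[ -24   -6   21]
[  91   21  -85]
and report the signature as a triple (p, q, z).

Answer: (1, 2, 0)

Derivation:
step 0: pivot -100 → sign −
step 1: pivot -6/25 → sign −
step 2: pivot 3/4 → sign +
signature = (1, 2, 0)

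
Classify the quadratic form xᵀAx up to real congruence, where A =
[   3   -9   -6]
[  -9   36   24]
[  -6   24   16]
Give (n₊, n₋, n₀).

Answer: (2, 0, 1)

Derivation:
step 0: pivot 3 → sign +
step 1: pivot 9 → sign +
step 2: row/col 2 already zero → sign 0
signature = (2, 0, 1)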